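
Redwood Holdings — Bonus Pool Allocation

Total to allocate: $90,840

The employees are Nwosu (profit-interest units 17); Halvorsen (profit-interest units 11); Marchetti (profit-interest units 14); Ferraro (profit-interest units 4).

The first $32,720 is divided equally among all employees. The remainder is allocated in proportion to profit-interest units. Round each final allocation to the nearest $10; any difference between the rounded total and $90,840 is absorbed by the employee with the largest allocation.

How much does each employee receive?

$32,720 shared equally gives $8,180 per employee.
Remainder $58,120 by profit-interest units (total 46): Nwosu 21,479.13 → $21,480; Halvorsen 13,898.26 → $13,900; Marchetti 17,688.70 → $17,690; Ferraro 5,053.91 → $5,050.
Totals: Nwosu $8,180 + $21,480 = $29,660; Halvorsen $8,180 + $13,900 = $22,080; Marchetti $8,180 + $17,690 = $25,870; Ferraro $8,180 + $5,050 = $13,230.

Nwosu: $29,660; Halvorsen: $22,080; Marchetti: $25,870; Ferraro: $13,230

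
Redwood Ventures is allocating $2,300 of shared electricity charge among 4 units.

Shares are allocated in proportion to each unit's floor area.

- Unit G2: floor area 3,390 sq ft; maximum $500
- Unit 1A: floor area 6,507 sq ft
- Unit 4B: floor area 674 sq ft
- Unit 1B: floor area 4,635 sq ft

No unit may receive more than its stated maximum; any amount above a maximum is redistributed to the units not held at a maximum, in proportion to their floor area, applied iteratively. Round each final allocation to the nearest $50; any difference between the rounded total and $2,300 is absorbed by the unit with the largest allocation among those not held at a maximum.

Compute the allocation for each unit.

Unit G2: $500; Unit 1A: $1,000; Unit 4B: $100; Unit 1B: $700

Combined floor area = 15,206.
Pro-rata shares before constraints: Unit G2 512.76; Unit 1A 984.22; Unit 4B 101.95; Unit 1B 701.07.
Cap binds for Unit G2 ($500); balance $1,800 reallocated over remaining floor area 11,816.
Redistributed shares: Unit 1A 991.25 → $1,000; Unit 4B 102.67 → $100; Unit 1B 706.08 → $700.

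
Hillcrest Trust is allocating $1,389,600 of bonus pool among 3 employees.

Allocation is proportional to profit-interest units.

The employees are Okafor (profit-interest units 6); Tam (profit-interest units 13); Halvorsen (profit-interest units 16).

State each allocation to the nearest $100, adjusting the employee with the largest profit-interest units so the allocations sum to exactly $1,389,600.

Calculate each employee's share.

Profit-interest units total: 35.
Pro-rata amounts: Okafor 6/35 × $1,389,600 = 238,217.14; Tam 13/35 × $1,389,600 = 516,137.14; Halvorsen 16/35 × $1,389,600 = 635,245.71.
At nearest $100: Okafor $238,200; Tam $516,100; Halvorsen $635,200. Sum = $1,389,500.
Difference $1,389,600 − $1,389,500 = +$100 applied to largest profit-interest units (Halvorsen): Halvorsen becomes $635,300.

Okafor: $238,200 · Tam: $516,100 · Halvorsen: $635,300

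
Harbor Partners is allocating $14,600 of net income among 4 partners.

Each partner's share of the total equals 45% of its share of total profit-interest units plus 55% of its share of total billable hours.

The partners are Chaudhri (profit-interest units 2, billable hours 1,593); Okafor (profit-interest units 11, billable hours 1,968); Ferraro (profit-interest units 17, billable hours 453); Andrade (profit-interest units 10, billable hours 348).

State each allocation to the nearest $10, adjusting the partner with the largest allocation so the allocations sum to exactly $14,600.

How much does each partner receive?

Totals — profit-interest units 40, billable hours 4,362.
Combined weights (45% profit-interest units + 55% billable hours): Chaudhri 0.2234; Okafor 0.3719; Ferraro 0.2484; Andrade 0.1564.
Pro-rata amounts: Chaudhri 3,261.05; Okafor 5,429.64; Ferraro 3,626.18; Andrade 2,283.13.
At nearest $10: Chaudhri $3,260; Okafor $5,430; Ferraro $3,630; Andrade $2,280. Sum = $14,600.
No rounding difference to absorb.

Chaudhri: $3,260 | Okafor: $5,430 | Ferraro: $3,630 | Andrade: $2,280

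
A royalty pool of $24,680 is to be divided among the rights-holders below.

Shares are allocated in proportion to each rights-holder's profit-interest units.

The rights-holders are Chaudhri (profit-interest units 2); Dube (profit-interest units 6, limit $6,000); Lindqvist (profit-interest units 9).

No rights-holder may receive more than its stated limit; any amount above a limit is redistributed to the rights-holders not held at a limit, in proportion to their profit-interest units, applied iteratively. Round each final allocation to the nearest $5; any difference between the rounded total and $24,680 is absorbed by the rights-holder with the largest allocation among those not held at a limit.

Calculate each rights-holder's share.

Chaudhri: $3,395 · Dube: $6,000 · Lindqvist: $15,285

Combined profit-interest units = 17.
Unconstrained shares: Chaudhri 2,903.53; Dube 8,710.59; Lindqvist 13,065.88.
Capped: Dube ($6,000); remaining pool $18,680 reallocated over remaining profit-interest units 11.
Shares after redistribution: Chaudhri 3,396.36 → $3,395; Lindqvist 15,283.64 → $15,285.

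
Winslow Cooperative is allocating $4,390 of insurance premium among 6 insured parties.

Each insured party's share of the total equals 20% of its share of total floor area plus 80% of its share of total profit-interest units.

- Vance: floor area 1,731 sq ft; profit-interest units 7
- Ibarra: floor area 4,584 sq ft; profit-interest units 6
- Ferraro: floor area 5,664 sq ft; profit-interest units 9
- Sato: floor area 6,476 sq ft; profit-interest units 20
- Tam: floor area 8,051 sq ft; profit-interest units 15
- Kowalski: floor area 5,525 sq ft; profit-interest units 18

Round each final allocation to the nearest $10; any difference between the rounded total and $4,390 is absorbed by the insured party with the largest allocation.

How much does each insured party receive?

Floor area total 32,031; profit-interest units total 75.
Blended shares (20% floor area + 80% profit-interest units): Vance 0.0855; Ibarra 0.0926; Ferraro 0.1314; Sato 0.2538; Tam 0.2103; Kowalski 0.2265.
Pro-rata amounts: Vance 375.24; Ibarra 406.61; Ferraro 576.70; Sato 1,114.05; Tam 923.09; Kowalski 994.33.
After rounding ($10): Vance $380; Ibarra $410; Ferraro $580; Sato $1,110; Tam $920; Kowalski $990. Sum = $4,390.
Sum already equals the total — no adjustment.

Vance: $380 · Ibarra: $410 · Ferraro: $580 · Sato: $1,110 · Tam: $920 · Kowalski: $990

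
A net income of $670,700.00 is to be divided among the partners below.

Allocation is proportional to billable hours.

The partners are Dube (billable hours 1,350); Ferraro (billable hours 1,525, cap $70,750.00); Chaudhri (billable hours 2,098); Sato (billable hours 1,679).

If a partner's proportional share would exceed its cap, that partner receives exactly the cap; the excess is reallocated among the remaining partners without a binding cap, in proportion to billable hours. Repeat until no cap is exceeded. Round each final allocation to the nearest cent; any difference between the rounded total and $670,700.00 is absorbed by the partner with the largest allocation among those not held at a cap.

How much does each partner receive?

Dube: $157,973.96 | Ferraro: $70,750.00 | Chaudhri: $245,503.24 | Sato: $196,472.80

Sum of billable hours: 6,652.
Proportional shares (ignoring caps): Dube 136,116.2057; Ferraro 153,760.8990; Chaudhri 211,534.6663; Sato 169,288.2291.
Cap binds for Ferraro ($70,750.00); balance $599,950.00 reallocated over remaining billable hours 5,127.
Shares after redistribution: Dube 157,973.9614 → $157,973.96; Chaudhri 245,503.2378 → $245,503.24; Sato 196,472.8009 → $196,472.80.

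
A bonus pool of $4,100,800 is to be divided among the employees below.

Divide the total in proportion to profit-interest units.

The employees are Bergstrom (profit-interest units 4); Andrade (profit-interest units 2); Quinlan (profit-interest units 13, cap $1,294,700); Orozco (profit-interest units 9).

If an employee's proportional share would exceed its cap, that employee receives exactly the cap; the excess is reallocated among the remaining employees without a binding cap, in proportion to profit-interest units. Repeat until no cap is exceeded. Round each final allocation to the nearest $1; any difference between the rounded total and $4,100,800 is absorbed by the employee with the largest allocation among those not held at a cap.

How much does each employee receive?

Bergstrom: $748,293 | Andrade: $374,147 | Quinlan: $1,294,700 | Orozco: $1,683,660

Combined profit-interest units = 28.
Pro-rata shares before constraints: Bergstrom 585,828.57; Andrade 292,914.29; Quinlan 1,903,942.86; Orozco 1,318,114.29.
Held at cap: Quinlan ($1,294,700); remaining pool $2,806,100 reallocated over remaining profit-interest units 15.
Remaining shares: Bergstrom 748,293.33 → $748,293; Andrade 374,146.67 → $374,147; Orozco 1,683,660.00 → $1,683,660.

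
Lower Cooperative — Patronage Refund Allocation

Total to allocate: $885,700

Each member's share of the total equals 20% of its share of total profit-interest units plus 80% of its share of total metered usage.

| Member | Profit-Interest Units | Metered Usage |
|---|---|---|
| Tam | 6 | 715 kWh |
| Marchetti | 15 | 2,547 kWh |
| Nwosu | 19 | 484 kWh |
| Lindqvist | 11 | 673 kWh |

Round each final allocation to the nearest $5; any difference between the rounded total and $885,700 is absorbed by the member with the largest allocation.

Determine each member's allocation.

Profit-interest units total 51; metered usage total 4,419.
Combined weights (20% profit-interest units + 80% metered usage): Tam 0.1530; Marchetti 0.5199; Nwosu 0.1621; Lindqvist 0.1650.
Proportional shares: Tam 135,485.94; Marchetti 460,496.09; Nwosu 143,599.81; Lindqvist 146,118.16.
Rounded to nearest $5: Tam $135,485; Marchetti $460,495; Nwosu $143,600; Lindqvist $146,120. Sum = $885,700.
Sum already equals the total — no adjustment.

Tam: $135,485 | Marchetti: $460,495 | Nwosu: $143,600 | Lindqvist: $146,120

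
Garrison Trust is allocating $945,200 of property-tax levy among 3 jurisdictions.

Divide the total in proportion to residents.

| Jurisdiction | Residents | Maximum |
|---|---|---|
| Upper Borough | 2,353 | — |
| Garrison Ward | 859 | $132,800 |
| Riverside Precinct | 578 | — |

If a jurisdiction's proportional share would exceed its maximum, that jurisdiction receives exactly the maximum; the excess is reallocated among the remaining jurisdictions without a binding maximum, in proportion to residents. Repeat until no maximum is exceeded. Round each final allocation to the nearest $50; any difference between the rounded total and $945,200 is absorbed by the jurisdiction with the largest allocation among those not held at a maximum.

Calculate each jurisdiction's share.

Total residents = 3,790.
Unconstrained shares: Upper Borough 586,822.06; Garrison Ward 214,228.71; Riverside Precinct 144,149.23.
Held at cap: Garrison Ward ($132,800); remaining pool $812,400 reallocated over remaining residents 2,931.
Redistributed shares: Upper Borough 652,192.84 → $652,200; Riverside Precinct 160,207.16 → $160,200.

Upper Borough: $652,200 | Garrison Ward: $132,800 | Riverside Precinct: $160,200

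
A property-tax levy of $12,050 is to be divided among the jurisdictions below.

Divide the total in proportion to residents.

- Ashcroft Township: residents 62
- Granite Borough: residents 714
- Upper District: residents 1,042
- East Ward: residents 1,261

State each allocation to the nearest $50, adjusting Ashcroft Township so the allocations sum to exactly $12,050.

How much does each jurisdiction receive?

Residents total: 3,079.
Raw shares: Ashcroft Township 62/3,079 × $12,050 = 242.64; Granite Borough 714/3,079 × $12,050 = 2,794.32; Upper District 1,042/3,079 × $12,050 = 4,077.98; East Ward 1,261/3,079 × $12,050 = 4,935.06.
At nearest $50: Ashcroft Township $250; Granite Borough $2,800; Upper District $4,100; East Ward $4,950. Sum = $12,100.
Difference $12,050 − $12,100 = −$50 applied to Ashcroft Township: Ashcroft Township becomes $200.

Ashcroft Township: $200; Granite Borough: $2,800; Upper District: $4,100; East Ward: $4,950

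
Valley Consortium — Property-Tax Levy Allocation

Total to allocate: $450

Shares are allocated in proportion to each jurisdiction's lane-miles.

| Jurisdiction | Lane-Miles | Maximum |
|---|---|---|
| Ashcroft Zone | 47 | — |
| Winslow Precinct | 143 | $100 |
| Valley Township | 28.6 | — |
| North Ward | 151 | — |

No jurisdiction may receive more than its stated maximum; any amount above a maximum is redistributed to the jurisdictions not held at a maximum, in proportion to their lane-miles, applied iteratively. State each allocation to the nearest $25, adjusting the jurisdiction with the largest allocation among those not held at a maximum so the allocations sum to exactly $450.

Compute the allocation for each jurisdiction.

Ashcroft Zone: $75 | Winslow Precinct: $100 | Valley Township: $50 | North Ward: $225

Total lane-miles = 369.6.
Proportional shares (ignoring caps): Ashcroft Zone 57.22; Winslow Precinct 174.11; Valley Township 34.82; North Ward 183.85.
Capped: Winslow Precinct ($100); residual $350 reallocated over remaining lane-miles 226.6.
Redistributed shares: Ashcroft Zone 72.59 → $75; Valley Township 44.17 → $50; North Ward 233.23 → $225.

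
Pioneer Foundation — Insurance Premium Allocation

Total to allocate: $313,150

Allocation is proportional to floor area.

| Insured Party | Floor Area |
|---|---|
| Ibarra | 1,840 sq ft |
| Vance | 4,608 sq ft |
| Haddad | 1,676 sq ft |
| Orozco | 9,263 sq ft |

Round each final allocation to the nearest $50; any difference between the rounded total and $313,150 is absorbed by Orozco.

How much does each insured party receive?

Total floor area = 17,387.
Unrounded shares: Ibarra 1,840/17,387 × $313,150 = 33,139.47; Vance 4,608/17,387 × $313,150 = 82,992.76; Haddad 1,676/17,387 × $313,150 = 30,185.74; Orozco 9,263/17,387 × $313,150 = 166,832.03.
At nearest $50: Ibarra $33,150; Vance $83,000; Haddad $30,200; Orozco $166,850. Sum = $313,200.
Difference $313,150 − $313,200 = −$50 applied to Orozco: Orozco becomes $166,800.

Ibarra: $33,150 | Vance: $83,000 | Haddad: $30,200 | Orozco: $166,800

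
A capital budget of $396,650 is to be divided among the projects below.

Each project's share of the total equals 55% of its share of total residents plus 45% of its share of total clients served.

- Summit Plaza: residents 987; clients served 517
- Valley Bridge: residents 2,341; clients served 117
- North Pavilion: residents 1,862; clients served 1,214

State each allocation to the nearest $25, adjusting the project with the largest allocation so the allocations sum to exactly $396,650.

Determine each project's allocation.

Totals — residents 5,190, clients served 1,848.
Combined weights (55% residents + 45% clients served): Summit Plaza 0.2305; Valley Bridge 0.2766; North Pavilion 0.4929.
Raw shares: Summit Plaza 91,423.16; Valley Bridge 109,702.72; North Pavilion 195,524.12.
Rounded to nearest $25: Summit Plaza $91,425; Valley Bridge $109,700; North Pavilion $195,525. Sum = $396,650.
Sum already equals the total — no adjustment.

Summit Plaza: $91,425 · Valley Bridge: $109,700 · North Pavilion: $195,525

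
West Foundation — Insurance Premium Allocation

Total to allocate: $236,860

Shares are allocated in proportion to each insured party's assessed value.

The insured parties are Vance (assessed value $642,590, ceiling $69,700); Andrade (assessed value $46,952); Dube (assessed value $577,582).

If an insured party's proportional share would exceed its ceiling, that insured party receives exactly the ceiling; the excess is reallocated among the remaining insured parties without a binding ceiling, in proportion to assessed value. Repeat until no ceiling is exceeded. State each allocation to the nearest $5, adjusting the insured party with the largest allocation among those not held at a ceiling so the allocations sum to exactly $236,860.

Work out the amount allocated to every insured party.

Sum of assessed value: 1,267,124.
Unconstrained shares: Vance 120,117.58; Andrade 8,776.61; Dube 107,965.81.
Cap binds for Vance ($69,700); balance $167,160 reallocated over remaining assessed value 624,534.
Redistributed shares: Andrade 12,566.96 → $12,565; Dube 154,593.04 → $154,595.

Vance: $69,700 · Andrade: $12,565 · Dube: $154,595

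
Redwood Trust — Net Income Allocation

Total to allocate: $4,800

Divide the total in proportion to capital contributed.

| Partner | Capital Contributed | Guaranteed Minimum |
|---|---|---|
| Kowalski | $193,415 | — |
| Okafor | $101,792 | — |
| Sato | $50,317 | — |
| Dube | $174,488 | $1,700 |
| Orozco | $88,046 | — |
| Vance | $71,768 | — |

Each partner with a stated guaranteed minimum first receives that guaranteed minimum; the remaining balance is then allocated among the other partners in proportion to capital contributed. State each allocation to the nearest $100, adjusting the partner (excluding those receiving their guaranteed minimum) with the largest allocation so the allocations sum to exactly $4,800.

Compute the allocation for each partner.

Kowalski: $1,300 | Okafor: $600 | Sato: $300 | Dube: $1,700 | Orozco: $500 | Vance: $400

Fund the minimums — Dube $1,700. Residual $3,100.
Residual split over remaining capital contributed 505,338: Kowalski 1,186.51 → $1,200; Okafor 624.44 → $600; Sato 308.67 → $300; Orozco 540.12 → $500; Vance 440.26 → $400.
Rounding difference +$100 applied to Kowalski → $1,300.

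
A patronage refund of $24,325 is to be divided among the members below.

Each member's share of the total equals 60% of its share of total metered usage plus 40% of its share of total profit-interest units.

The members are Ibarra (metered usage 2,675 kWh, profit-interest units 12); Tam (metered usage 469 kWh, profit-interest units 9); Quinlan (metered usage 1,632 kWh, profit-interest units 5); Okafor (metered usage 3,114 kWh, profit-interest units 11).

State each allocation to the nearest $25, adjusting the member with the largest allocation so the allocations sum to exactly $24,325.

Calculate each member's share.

Totals — metered usage 7,890, profit-interest units 37.
Combined weights (60% metered usage + 40% profit-interest units): Ibarra 0.3332; Tam 0.1330; Quinlan 0.1782; Okafor 0.3557.
Pro-rata amounts: Ibarra 8,103.92; Tam 3,234.32; Quinlan 4,333.75; Okafor 8,653.01.
After rounding ($25): Ibarra $8,100; Tam $3,225; Quinlan $4,325; Okafor $8,650. Sum = $24,300.
Difference $24,325 − $24,300 = +$25 applied to largest allocation (Okafor): Okafor becomes $8,675.

Ibarra: $8,100; Tam: $3,225; Quinlan: $4,325; Okafor: $8,675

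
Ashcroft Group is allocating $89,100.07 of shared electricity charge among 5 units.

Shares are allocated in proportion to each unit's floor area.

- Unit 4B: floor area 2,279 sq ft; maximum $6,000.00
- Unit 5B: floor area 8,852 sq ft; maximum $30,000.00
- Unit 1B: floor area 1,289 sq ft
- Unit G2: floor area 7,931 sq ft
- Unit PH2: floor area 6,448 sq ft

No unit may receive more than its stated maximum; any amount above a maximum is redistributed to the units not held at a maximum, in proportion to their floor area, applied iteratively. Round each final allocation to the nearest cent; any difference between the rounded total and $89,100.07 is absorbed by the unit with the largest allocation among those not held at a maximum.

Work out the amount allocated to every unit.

Unit 4B: $6,000.00 | Unit 5B: $30,000.00 | Unit 1B: $4,368.52 | Unit G2: $26,878.78 | Unit PH2: $21,852.77

Combined floor area = 26,799.
Unconstrained shares: Unit 4B 7,577.1133; Unit 5B 29,430.7183; Unit 1B 4,285.6073; Unit G2 26,368.6203; Unit PH2 21,438.0108.
Cap binds for Unit 4B ($6,000.00); residual $83,100.07 reallocated over remaining floor area 24,520.
Cap binds for Unit 5B ($30,000.00); residual $53,100.07 reallocated over remaining floor area 15,668.
Remaining shares: Unit 1B 4,368.5212 → $4,368.52; Unit G2 26,878.7755 → $26,878.78; Unit PH2 21,852.7733 → $21,852.77.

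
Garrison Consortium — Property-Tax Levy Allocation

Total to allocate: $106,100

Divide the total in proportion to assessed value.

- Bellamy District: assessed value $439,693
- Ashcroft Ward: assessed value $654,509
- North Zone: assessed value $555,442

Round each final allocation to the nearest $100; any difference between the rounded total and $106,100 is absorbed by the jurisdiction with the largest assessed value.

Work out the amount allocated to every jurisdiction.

Bellamy District: $28,300 · Ashcroft Ward: $42,100 · North Zone: $35,700

Assessed value total: 439,693 + 654,509 + 555,442 = 1,649,644.
Pro-rata amounts: Bellamy District 28,279.69; Ashcroft Ward 42,095.99; North Zone 35,724.31.
At nearest $100: Bellamy District $28,300; Ashcroft Ward $42,100; North Zone $35,700. Sum = $106,100.
Rounded total matches; no reconciliation needed.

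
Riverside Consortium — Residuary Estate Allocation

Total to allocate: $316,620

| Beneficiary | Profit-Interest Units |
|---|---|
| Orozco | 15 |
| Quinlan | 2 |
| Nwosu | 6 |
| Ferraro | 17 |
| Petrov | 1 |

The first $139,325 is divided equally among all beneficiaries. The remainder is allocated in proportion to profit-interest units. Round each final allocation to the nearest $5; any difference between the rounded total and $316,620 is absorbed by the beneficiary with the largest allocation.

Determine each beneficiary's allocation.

First tranche $139,325 split equally: $27,865 each.
Remainder $177,295 by profit-interest units (total 41): Orozco 64,864.02 → $64,865; Quinlan 8,648.54 → $8,650; Nwosu 25,945.61 → $25,945; Ferraro 73,512.56 → $73,515; Petrov 4,324.27 → $4,325.
Rounding difference −$5 on remainder applied to Ferraro.
Totals: Orozco $27,865 + $64,865 = $92,730; Quinlan $27,865 + $8,650 = $36,515; Nwosu $27,865 + $25,945 = $53,810; Ferraro $27,865 + $73,510 = $101,375; Petrov $27,865 + $4,325 = $32,190.

Orozco: $92,730 · Quinlan: $36,515 · Nwosu: $53,810 · Ferraro: $101,375 · Petrov: $32,190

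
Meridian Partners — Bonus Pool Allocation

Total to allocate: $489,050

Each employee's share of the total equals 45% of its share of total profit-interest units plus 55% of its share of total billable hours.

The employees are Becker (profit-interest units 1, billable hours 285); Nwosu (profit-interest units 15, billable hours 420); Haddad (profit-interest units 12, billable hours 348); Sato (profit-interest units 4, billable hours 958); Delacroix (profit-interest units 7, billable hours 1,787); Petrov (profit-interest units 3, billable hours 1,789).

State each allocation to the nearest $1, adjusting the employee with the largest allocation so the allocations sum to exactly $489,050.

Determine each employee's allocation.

Becker: $18,961 · Nwosu: $98,818 · Haddad: $79,632 · Sato: $67,081 · Delacroix: $122,710 · Petrov: $101,848

Totals — profit-interest units 42, billable hours 5,587.
Composite weights (45% profit-interest units + 55% billable hours): Becker 0.0388; Nwosu 0.2021; Haddad 0.1628; Sato 0.1372; Delacroix 0.2509; Petrov 0.2083.
Unrounded shares: Becker 18,960.71; Nwosu 98,817.57; Haddad 79,631.78; Sato 67,080.72; Delacroix 122,711.11; Petrov 101,848.11.
At nearest $1: Becker $18,961; Nwosu $98,818; Haddad $79,632; Sato $67,081; Delacroix $122,711; Petrov $101,848. Sum = $489,051.
Difference $489,050 − $489,051 = −$1 applied to largest allocation (Delacroix): Delacroix becomes $122,710.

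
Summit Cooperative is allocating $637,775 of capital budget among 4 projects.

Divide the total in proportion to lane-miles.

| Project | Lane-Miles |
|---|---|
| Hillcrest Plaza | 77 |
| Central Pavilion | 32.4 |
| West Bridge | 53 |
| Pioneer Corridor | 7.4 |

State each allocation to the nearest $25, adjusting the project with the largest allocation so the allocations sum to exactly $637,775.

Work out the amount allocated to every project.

Hillcrest Plaza: $289,200; Central Pavilion: $121,700; West Bridge: $199,075; Pioneer Corridor: $27,800

Total lane-miles = 169.8.
Raw shares: Hillcrest Plaza 77/169.8 × $637,775 = 289,214.81; Central Pavilion 32.4/169.8 × $637,775 = 121,695.58; West Bridge 53/169.8 × $637,775 = 199,069.94; Pioneer Corridor 7.4/169.8 × $637,775 = 27,794.67.
Rounded to nearest $25: Hillcrest Plaza $289,225; Central Pavilion $121,700; West Bridge $199,075; Pioneer Corridor $27,800. Sum = $637,800.
Difference $637,775 − $637,800 = −$25 applied to largest allocation (Hillcrest Plaza): Hillcrest Plaza becomes $289,200.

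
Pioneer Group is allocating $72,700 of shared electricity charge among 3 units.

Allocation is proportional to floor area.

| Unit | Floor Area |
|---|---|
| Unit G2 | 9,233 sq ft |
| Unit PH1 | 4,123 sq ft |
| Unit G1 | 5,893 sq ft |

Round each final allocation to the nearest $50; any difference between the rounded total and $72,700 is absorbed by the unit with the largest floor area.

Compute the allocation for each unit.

Sum of floor area: 19,249.
Pro-rata amounts: Unit G2 9,233/19,249 × $72,700 = 34,871.38; Unit PH1 4,123/19,249 × $72,700 = 15,571.83; Unit G1 5,893/19,249 × $72,700 = 22,256.80.
Rounded to nearest $50: Unit G2 $34,850; Unit PH1 $15,550; Unit G1 $22,250. Sum = $72,650.
Difference $72,700 − $72,650 = +$50 applied to largest floor area (Unit G2): Unit G2 becomes $34,900.

Unit G2: $34,900; Unit PH1: $15,550; Unit G1: $22,250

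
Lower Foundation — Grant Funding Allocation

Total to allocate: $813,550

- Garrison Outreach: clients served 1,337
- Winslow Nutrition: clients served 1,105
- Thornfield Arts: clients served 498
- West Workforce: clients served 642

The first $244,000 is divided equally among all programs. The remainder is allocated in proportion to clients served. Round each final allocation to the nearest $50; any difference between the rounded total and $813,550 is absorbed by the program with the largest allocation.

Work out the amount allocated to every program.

First tranche $244,000 split equally: $61,000 each.
Remainder $569,550 by clients served (total 3,582): Garrison Outreach 212,587.48 → $212,600; Winslow Nutrition 175,698.70 → $175,700; Thornfield Arts 79,183.67 → $79,200; West Workforce 102,080.15 → $102,100.
Rounding difference −$50 on remainder applied to Garrison Outreach.
Totals: Garrison Outreach $61,000 + $212,550 = $273,550; Winslow Nutrition $61,000 + $175,700 = $236,700; Thornfield Arts $61,000 + $79,200 = $140,200; West Workforce $61,000 + $102,100 = $163,100.

Garrison Outreach: $273,550 | Winslow Nutrition: $236,700 | Thornfield Arts: $140,200 | West Workforce: $163,100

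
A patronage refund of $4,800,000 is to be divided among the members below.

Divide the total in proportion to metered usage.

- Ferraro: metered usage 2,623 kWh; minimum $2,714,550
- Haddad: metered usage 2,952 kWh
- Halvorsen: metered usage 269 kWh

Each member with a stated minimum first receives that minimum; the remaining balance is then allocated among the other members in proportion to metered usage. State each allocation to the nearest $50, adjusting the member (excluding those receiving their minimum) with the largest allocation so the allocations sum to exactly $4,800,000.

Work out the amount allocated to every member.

Ferraro: $2,714,550 · Haddad: $1,911,300 · Halvorsen: $174,150

Fund the minimums — Ferraro $2,714,550. Balance $2,085,450.
Balance split over remaining metered usage 3,221: Haddad 1,911,284.82 → $1,911,300; Halvorsen 174,165.18 → $174,150.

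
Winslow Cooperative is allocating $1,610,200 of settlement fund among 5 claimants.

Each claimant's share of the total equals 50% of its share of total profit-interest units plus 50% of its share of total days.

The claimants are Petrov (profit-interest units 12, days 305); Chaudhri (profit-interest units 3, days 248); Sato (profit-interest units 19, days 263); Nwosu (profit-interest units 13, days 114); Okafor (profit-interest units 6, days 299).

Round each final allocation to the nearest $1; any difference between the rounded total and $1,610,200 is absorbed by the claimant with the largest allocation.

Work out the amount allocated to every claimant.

Profit-interest units total 53; days total 1,229.
Blended shares (50% profit-interest units + 50% days): Petrov 0.2373; Chaudhri 0.1292; Sato 0.2862; Nwosu 0.1690; Okafor 0.1782.
Proportional shares: Petrov 382,087.85; Chaudhri 208,032.89; Sato 460,908.22; Nwosu 272,157.10; Okafor 287,013.94.
After rounding ($1): Petrov $382,088; Chaudhri $208,033; Sato $460,908; Nwosu $272,157; Okafor $287,014. Sum = $1,610,200.
Sum already equals the total — no adjustment.

Petrov: $382,088 | Chaudhri: $208,033 | Sato: $460,908 | Nwosu: $272,157 | Okafor: $287,014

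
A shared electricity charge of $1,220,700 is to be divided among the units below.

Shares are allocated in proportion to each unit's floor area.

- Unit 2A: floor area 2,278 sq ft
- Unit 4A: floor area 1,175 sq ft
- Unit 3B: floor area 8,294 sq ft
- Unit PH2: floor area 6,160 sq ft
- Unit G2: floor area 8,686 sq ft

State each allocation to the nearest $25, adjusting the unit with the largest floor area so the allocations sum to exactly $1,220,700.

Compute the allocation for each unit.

Combined floor area = 2,278 + 1,175 + 8,294 + 6,160 + 8,686 = 26,593.
Raw shares: Unit 2A 104,567.16; Unit 4A 53,936.09; Unit 3B 380,719.96; Unit PH2 282,762.83; Unit G2 398,713.95.
At nearest $25: Unit 2A $104,575; Unit 4A $53,925; Unit 3B $380,725; Unit PH2 $282,775; Unit G2 $398,725. Sum = $1,220,725.
Difference $1,220,700 − $1,220,725 = −$25 applied to largest floor area (Unit G2): Unit G2 becomes $398,700.

Unit 2A: $104,575 | Unit 4A: $53,925 | Unit 3B: $380,725 | Unit PH2: $282,775 | Unit G2: $398,700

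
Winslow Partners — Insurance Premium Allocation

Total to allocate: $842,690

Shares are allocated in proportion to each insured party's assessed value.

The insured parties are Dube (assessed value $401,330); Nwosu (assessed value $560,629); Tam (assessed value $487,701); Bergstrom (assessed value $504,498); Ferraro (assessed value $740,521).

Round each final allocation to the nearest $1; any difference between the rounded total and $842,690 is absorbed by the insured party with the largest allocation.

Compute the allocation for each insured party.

Total assessed value = 2,694,679.
Proportional shares: Dube 401,330/2,694,679 × $842,690 = 125,505.40; Nwosu 560,629/2,694,679 × $842,690 = 175,321.98; Tam 487,701/2,694,679 × $842,690 = 152,515.66; Bergstrom 504,498/2,694,679 × $842,690 = 157,768.48; Ferraro 740,521/2,694,679 × $842,690 = 231,578.47.
After rounding ($1): Dube $125,505; Nwosu $175,322; Tam $152,516; Bergstrom $157,768; Ferraro $231,578. Sum = $842,689.
Difference $842,690 − $842,689 = +$1 applied to largest allocation (Ferraro): Ferraro becomes $231,579.

Dube: $125,505 · Nwosu: $175,322 · Tam: $152,516 · Bergstrom: $157,768 · Ferraro: $231,579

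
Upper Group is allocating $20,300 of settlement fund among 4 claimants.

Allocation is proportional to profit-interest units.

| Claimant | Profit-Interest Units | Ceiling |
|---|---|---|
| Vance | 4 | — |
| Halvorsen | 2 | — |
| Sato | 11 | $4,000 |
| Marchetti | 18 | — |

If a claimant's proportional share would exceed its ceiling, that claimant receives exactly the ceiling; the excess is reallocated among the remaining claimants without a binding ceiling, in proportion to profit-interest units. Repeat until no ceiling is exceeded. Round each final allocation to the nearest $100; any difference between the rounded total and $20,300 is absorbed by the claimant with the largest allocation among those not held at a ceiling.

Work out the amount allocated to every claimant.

Sum of profit-interest units: 35.
Pro-rata shares before constraints: Vance 2,320.00; Halvorsen 1,160.00; Sato 6,380.00; Marchetti 10,440.00.
Held at cap: Sato ($4,000); balance $16,300 reallocated over remaining profit-interest units 24.
Remaining shares: Vance 2,716.67 → $2,700; Halvorsen 1,358.33 → $1,400; Marchetti 12,225.00 → $12,200.

Vance: $2,700 · Halvorsen: $1,400 · Sato: $4,000 · Marchetti: $12,200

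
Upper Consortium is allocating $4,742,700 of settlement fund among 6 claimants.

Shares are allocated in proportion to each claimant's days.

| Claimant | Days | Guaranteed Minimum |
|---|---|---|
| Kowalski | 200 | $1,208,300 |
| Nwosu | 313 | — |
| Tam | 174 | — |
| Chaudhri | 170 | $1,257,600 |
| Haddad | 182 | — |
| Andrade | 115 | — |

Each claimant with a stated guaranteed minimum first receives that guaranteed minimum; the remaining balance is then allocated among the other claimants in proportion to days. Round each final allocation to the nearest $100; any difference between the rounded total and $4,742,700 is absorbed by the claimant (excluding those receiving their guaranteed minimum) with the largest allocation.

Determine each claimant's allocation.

Guaranteed amounts: Kowalski $1,208,300; Chaudhri $1,257,600. Remaining pool $2,276,800.
Remaining pool split over remaining days 784: Nwosu 908,977.55 → $909,000; Tam 505,310.20 → $505,300; Haddad 528,542.86 → $528,500; Andrade 333,969.39 → $334,000.

Kowalski: $1,208,300 | Nwosu: $909,000 | Tam: $505,300 | Chaudhri: $1,257,600 | Haddad: $528,500 | Andrade: $334,000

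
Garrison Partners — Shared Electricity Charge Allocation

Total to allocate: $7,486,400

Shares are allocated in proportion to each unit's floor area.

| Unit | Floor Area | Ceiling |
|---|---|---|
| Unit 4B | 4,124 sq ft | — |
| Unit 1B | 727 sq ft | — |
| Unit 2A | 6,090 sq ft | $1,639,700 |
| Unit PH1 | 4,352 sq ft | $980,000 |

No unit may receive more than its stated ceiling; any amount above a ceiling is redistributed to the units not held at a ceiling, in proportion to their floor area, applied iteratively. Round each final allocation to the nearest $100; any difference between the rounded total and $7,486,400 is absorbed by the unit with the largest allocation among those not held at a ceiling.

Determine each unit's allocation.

Combined floor area = 15,293.
Pro-rata shares before constraints: Unit 4B 2,018,826.50; Unit 1B 355,889.15; Unit 2A 2,981,244.75; Unit PH1 2,130,439.60.
Capped: Unit 2A ($1,639,700), Unit PH1 ($980,000); remaining pool $4,866,700 reallocated over remaining floor area 4,851.
Remaining shares: Unit 4B 4,137,347.10 → $4,137,300; Unit 1B 729,352.90 → $729,400.

Unit 4B: $4,137,300 | Unit 1B: $729,400 | Unit 2A: $1,639,700 | Unit PH1: $980,000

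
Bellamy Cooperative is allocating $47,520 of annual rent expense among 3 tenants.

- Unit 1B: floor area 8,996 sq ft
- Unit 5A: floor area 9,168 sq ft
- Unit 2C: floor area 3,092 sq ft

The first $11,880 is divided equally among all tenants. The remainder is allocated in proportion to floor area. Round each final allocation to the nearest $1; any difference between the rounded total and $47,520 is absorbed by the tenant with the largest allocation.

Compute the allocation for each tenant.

First tranche $11,880 split equally: $3,960 each.
Remainder $35,640 by floor area (total 21,256): Unit 1B 15,083.62 → $15,084; Unit 5A 15,372.01 → $15,372; Unit 2C 5,184.37 → $5,184.
Totals: Unit 1B $3,960 + $15,084 = $19,044; Unit 5A $3,960 + $15,372 = $19,332; Unit 2C $3,960 + $5,184 = $9,144.

Unit 1B: $19,044 | Unit 5A: $19,332 | Unit 2C: $9,144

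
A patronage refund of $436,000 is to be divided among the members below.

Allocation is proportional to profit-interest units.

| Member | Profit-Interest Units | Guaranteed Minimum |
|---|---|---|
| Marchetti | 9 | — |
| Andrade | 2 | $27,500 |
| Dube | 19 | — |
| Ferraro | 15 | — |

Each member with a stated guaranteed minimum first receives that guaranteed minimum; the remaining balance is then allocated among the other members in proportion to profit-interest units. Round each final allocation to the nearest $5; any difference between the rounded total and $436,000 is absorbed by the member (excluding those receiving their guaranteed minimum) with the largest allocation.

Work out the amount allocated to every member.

Marchetti: $85,500; Andrade: $27,500; Dube: $180,500; Ferraro: $142,500

Guaranteed amounts: Andrade $27,500. Residual $408,500.
Residual split over remaining profit-interest units 43: Marchetti 85,500.00 → $85,500; Dube 180,500.00 → $180,500; Ferraro 142,500.00 → $142,500.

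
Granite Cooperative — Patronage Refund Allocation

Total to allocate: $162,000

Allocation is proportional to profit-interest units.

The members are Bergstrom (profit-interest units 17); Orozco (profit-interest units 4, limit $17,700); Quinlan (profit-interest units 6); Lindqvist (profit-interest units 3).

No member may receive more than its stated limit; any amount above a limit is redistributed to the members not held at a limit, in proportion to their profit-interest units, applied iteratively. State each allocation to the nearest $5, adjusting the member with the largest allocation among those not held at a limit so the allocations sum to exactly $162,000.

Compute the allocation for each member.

Profit-interest units total: 30.
Proportional shares (ignoring caps): Bergstrom 91,800.00; Orozco 21,600.00; Quinlan 32,400.00; Lindqvist 16,200.00.
Cap binds for Orozco ($17,700); balance $144,300 reallocated over remaining profit-interest units 26.
Shares after redistribution: Bergstrom 94,350.00 → $94,350; Quinlan 33,300.00 → $33,300; Lindqvist 16,650.00 → $16,650.

Bergstrom: $94,350 | Orozco: $17,700 | Quinlan: $33,300 | Lindqvist: $16,650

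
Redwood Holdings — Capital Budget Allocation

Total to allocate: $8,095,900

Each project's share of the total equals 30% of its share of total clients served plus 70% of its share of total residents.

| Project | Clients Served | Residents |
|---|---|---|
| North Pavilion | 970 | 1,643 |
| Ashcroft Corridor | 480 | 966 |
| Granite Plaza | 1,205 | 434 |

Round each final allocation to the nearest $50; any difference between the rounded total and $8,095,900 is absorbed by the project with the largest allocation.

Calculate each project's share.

North Pavilion: $3,947,150; Ashcroft Corridor: $2,238,150; Granite Plaza: $1,910,600

Totals — clients served 2,655, residents 3,043.
Blended shares (30% clients served + 70% residents): North Pavilion 0.4876; Ashcroft Corridor 0.2765; Granite Plaza 0.2360.
Unrounded shares: North Pavilion 3,947,187.71; Ashcroft Corridor 2,238,129.43; Granite Plaza 1,910,582.86.
At nearest $50: North Pavilion $3,947,200; Ashcroft Corridor $2,238,150; Granite Plaza $1,910,600. Sum = $8,095,950.
Difference $8,095,900 − $8,095,950 = −$50 applied to largest allocation (North Pavilion): North Pavilion becomes $3,947,150.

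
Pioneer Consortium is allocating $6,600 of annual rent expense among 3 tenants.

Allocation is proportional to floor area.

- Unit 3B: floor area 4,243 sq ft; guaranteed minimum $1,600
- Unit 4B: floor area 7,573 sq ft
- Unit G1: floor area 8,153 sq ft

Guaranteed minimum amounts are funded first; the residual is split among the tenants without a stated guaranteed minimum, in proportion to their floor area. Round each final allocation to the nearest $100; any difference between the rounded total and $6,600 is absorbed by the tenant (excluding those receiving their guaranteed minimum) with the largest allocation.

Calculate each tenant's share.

Unit 3B: $1,600; Unit 4B: $2,400; Unit G1: $2,600

Fund the minimums — Unit 3B $1,600. Balance $5,000.
Balance split over remaining floor area 15,726: Unit 4B 2,407.80 → $2,400; Unit G1 2,592.20 → $2,600.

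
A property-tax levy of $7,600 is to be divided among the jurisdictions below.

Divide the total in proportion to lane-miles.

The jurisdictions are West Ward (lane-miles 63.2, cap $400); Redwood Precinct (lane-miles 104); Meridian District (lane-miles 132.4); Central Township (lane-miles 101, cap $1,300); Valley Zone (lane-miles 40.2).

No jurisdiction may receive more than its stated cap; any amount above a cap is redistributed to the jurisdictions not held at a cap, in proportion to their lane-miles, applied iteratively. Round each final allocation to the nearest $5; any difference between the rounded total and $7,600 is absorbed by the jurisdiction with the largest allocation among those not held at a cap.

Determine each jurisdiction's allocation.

West Ward: $400 · Redwood Precinct: $2,220 · Meridian District: $2,825 · Central Township: $1,300 · Valley Zone: $855

Total lane-miles = 440.8.
Proportional shares (ignoring caps): West Ward 1,089.66; Redwood Precinct 1,793.10; Meridian District 2,282.76; Central Township 1,741.38; Valley Zone 693.10.
Capped: West Ward ($400), Central Township ($1,300); balance $5,900 reallocated over remaining lane-miles 276.6.
Remaining shares: Redwood Precinct 2,218.37 → $2,220; Meridian District 2,824.15 → $2,825; Valley Zone 857.48 → $855.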